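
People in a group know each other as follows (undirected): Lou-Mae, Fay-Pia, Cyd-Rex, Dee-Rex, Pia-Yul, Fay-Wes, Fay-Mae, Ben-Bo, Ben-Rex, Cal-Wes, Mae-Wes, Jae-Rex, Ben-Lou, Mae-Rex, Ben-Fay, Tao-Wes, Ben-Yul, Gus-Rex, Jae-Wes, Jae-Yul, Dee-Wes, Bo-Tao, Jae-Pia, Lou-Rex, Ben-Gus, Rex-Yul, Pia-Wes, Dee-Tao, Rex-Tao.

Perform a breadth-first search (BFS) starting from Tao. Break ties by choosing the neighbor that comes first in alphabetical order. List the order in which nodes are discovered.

Tao, Bo, Dee, Rex, Wes, Ben, Cyd, Gus, Jae, Lou, Mae, Yul, Cal, Fay, Pia

Visit Tao; enqueue Bo, Dee, Rex, Wes → queue [Bo, Dee, Rex, Wes]
Visit Bo; enqueue Ben → queue [Dee, Rex, Wes, Ben]
Visit Dee → queue [Rex, Wes, Ben]
Visit Rex; enqueue Cyd, Gus, Jae, Lou, Mae, Yul → queue [Wes, Ben, Cyd, Gus, Jae, Lou, Mae, Yul]
Visit Wes; enqueue Cal, Fay, Pia → queue [Ben, Cyd, Gus, Jae, Lou, Mae, Yul, Cal, Fay, Pia]
Visit Ben → queue [Cyd, Gus, Jae, Lou, Mae, Yul, Cal, Fay, Pia]
Visit Cyd → queue [Gus, Jae, Lou, Mae, Yul, Cal, Fay, Pia]
Visit Gus → queue [Jae, Lou, Mae, Yul, Cal, Fay, Pia]
Visit Jae → queue [Lou, Mae, Yul, Cal, Fay, Pia]
Visit Lou → queue [Mae, Yul, Cal, Fay, Pia]
Visit Mae → queue [Yul, Cal, Fay, Pia]
Visit Yul → queue [Cal, Fay, Pia]
Visit Cal → queue [Fay, Pia]
Visit Fay → queue [Pia]
Visit Pia → queue []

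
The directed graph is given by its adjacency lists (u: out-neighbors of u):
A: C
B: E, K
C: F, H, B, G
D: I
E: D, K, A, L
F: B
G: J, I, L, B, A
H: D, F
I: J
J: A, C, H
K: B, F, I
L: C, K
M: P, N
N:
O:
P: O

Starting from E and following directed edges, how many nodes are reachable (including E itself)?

12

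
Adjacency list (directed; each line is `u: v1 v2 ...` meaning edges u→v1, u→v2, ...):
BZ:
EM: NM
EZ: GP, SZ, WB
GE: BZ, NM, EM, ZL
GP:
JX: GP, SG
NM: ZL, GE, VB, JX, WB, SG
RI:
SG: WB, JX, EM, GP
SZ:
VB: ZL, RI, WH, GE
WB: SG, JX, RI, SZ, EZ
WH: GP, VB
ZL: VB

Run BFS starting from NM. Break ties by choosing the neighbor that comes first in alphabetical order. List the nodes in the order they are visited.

NM -> GE -> JX -> SG -> VB -> WB -> ZL -> BZ -> EM -> GP -> RI -> WH -> EZ -> SZ

Visit NM; enqueue GE, JX, SG, VB, WB, ZL → queue [GE, JX, SG, VB, WB, ZL]
Visit GE; enqueue BZ, EM → queue [JX, SG, VB, WB, ZL, BZ, EM]
Visit JX; enqueue GP → queue [SG, VB, WB, ZL, BZ, EM, GP]
Visit SG → queue [VB, WB, ZL, BZ, EM, GP]
Visit VB; enqueue RI, WH → queue [WB, ZL, BZ, EM, GP, RI, WH]
Visit WB; enqueue EZ, SZ → queue [ZL, BZ, EM, GP, RI, WH, EZ, SZ]
Visit ZL → queue [BZ, EM, GP, RI, WH, EZ, SZ]
Visit BZ → queue [EM, GP, RI, WH, EZ, SZ]
Visit EM → queue [GP, RI, WH, EZ, SZ]
Visit GP → queue [RI, WH, EZ, SZ]
Visit RI → queue [WH, EZ, SZ]
Visit WH → queue [EZ, SZ]
Visit EZ → queue [SZ]
Visit SZ → queue []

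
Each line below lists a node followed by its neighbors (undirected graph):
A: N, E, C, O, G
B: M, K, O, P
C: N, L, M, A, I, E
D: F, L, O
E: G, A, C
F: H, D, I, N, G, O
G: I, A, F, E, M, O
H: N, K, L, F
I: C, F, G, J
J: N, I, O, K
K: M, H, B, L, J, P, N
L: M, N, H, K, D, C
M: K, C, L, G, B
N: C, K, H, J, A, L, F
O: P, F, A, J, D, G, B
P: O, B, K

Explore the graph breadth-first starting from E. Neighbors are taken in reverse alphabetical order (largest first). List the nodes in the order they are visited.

E, G, C, A, O, M, I, F, N, L, P, J, D, B, K, H

Visit E; enqueue G, C, A → queue [G, C, A]
Visit G; enqueue O, M, I, F → queue [C, A, O, M, I, F]
Visit C; enqueue N, L → queue [A, O, M, I, F, N, L]
Visit A → queue [O, M, I, F, N, L]
Visit O; enqueue P, J, D, B → queue [M, I, F, N, L, P, J, D, B]
Visit M; enqueue K → queue [I, F, N, L, P, J, D, B, K]
Visit I → queue [F, N, L, P, J, D, B, K]
Visit F; enqueue H → queue [N, L, P, J, D, B, K, H]
Visit N → queue [L, P, J, D, B, K, H]
Visit L → queue [P, J, D, B, K, H]
Visit P → queue [J, D, B, K, H]
Visit J → queue [D, B, K, H]
Visit D → queue [B, K, H]
Visit B → queue [K, H]
Visit K → queue [H]
Visit H → queue []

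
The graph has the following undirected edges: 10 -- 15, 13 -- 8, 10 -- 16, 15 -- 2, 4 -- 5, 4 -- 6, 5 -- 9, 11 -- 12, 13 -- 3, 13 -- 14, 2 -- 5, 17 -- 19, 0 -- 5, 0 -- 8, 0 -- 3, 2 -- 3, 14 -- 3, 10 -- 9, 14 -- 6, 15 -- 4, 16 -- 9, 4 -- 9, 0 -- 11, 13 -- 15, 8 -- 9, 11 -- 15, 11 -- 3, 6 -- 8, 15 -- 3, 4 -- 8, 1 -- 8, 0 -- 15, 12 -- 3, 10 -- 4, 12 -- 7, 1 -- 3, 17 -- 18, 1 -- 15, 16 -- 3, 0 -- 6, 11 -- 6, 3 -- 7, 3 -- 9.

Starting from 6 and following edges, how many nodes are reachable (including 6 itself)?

17

BFS from 6 visits: 6, 0, 4, 8, 11, 14, 3, 5, 15, 9, 10, 1, 13, 12, 2, 7, 16
Reachable nodes: 17 of 20 total.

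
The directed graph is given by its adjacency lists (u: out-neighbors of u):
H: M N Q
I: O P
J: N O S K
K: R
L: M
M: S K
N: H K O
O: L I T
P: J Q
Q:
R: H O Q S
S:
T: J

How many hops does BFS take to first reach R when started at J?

2

Level 0: J
Level 1: K, N, O, S
Level 2: H, I, L, R, T
Level 3: M, P, Q
R first appears at level 2.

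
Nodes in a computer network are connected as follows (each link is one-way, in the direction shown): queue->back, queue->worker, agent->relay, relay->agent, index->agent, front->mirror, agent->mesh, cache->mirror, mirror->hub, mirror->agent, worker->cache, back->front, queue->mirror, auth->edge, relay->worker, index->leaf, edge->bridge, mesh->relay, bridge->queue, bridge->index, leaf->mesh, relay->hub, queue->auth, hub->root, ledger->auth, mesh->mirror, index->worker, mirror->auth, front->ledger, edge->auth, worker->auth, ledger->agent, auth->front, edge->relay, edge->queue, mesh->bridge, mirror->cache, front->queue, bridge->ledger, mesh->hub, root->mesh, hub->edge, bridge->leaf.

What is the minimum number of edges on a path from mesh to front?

3

Level 0: mesh
Level 1: bridge, hub, mirror, relay
Level 2: agent, auth, cache, edge, index, leaf, ledger, queue, root, worker
Level 3: back, front
front first appears at level 3.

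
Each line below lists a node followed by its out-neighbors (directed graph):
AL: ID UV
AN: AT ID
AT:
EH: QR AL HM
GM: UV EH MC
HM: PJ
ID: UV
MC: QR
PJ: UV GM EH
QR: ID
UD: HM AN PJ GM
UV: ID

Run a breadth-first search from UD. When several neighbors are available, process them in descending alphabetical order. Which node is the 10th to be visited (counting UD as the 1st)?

Visit UD; enqueue PJ, HM, GM, AN → queue [PJ, HM, GM, AN]
Visit PJ; enqueue UV, EH → queue [HM, GM, AN, UV, EH]
Visit HM → queue [GM, AN, UV, EH]
Visit GM; enqueue MC → queue [AN, UV, EH, MC]
Visit AN; enqueue ID, AT → queue [UV, EH, MC, ID, AT]
Visit UV → queue [EH, MC, ID, AT]
Visit EH; enqueue QR, AL → queue [MC, ID, AT, QR, AL]
Visit MC → queue [ID, AT, QR, AL]
Visit ID → queue [AT, QR, AL]
Visit AT → queue [QR, AL]
Visit QR → queue [AL]
Visit AL → queue []

Visit order: UD, PJ, HM, GM, AN, UV, EH, MC, ID, AT, QR, AL

AT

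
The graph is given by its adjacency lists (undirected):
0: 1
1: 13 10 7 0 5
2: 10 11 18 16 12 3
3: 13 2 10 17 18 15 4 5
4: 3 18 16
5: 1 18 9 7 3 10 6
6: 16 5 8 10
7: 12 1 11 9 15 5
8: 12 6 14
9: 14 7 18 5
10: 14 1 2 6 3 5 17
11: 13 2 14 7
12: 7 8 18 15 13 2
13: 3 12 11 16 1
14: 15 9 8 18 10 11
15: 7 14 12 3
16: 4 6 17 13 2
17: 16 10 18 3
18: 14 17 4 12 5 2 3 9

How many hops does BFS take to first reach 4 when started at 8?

3

Level 0: 8
Level 1: 6, 12, 14
Level 2: 2, 5, 7, 9, 10, 11, 13, 15, 16, 18
Level 3: 1, 3, 4, 17
Level 4: 0
4 first appears at level 3.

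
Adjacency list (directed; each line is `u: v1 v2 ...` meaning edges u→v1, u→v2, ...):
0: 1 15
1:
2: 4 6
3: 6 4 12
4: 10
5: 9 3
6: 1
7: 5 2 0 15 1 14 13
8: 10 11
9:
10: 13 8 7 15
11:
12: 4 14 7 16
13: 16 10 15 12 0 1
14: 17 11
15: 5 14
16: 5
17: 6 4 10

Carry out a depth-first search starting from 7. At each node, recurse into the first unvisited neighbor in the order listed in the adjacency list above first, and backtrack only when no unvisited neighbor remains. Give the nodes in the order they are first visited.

Visit 7
7 → 5
5 → 9
5 → 3
3 → 6
6 → 1
3 → 4
4 → 10
10 → 13
13 → 16
13 → 15
15 → 14
14 → 17
14 → 11
13 → 12
13 → 0
10 → 8
7 → 2

7, 5, 9, 3, 6, 1, 4, 10, 13, 16, 15, 14, 17, 11, 12, 0, 8, 2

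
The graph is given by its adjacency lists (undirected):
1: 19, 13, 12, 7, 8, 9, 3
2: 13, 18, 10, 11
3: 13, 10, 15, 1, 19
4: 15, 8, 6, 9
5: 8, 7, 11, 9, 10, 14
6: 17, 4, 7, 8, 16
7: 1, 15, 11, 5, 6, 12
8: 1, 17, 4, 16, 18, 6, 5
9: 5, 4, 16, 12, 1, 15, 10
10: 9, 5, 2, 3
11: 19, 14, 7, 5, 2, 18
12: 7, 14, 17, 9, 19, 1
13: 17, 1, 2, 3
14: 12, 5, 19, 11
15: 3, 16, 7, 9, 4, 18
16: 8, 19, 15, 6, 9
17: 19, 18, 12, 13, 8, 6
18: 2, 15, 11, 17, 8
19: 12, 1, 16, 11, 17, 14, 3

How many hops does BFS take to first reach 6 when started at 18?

2

Level 0: 18
Level 1: 2, 8, 11, 15, 17
Level 2: 1, 3, 4, 5, 6, 7, 9, 10, 12, 13, 14, 16, 19
6 first appears at level 2.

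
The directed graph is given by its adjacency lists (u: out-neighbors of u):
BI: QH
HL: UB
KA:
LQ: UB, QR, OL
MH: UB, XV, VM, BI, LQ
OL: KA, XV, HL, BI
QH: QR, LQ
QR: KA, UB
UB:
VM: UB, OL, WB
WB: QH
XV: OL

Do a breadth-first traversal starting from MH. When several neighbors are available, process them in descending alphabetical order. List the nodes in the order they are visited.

MH XV VM UB LQ BI OL WB QR QH KA HL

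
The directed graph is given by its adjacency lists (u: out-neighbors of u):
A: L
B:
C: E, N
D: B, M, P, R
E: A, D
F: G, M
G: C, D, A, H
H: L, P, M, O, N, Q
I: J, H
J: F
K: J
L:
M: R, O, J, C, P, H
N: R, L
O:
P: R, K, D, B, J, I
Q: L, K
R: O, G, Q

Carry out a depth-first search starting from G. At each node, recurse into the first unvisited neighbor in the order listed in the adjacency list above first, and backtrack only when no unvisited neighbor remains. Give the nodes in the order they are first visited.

Visit G
G → C
C → E
E → A
A → L
E → D
D → B
D → M
M → R
R → O
R → Q
Q → K
K → J
J → F
M → P
P → I
I → H
H → N

G -> C -> E -> A -> L -> D -> B -> M -> R -> O -> Q -> K -> J -> F -> P -> I -> H -> N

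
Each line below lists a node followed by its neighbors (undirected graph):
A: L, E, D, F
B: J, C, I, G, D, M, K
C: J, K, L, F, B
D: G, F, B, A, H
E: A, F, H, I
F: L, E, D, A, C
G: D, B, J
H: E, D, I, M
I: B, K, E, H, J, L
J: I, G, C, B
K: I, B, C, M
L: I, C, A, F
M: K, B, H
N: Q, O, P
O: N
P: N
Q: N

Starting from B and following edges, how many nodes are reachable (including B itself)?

BFS from B visits: B, C, D, G, I, J, K, M, F, L, A, H, E
Reachable nodes: 13 of 17 total.

13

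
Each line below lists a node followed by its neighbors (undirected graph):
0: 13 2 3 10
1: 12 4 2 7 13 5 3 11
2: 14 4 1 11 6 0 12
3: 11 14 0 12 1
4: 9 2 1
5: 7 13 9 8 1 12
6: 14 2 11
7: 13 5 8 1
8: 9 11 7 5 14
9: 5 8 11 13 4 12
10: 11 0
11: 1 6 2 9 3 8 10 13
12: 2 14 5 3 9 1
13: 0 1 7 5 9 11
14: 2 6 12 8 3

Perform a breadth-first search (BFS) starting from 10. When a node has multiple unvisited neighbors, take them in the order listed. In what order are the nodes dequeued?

10, 11, 0, 1, 6, 2, 9, 3, 8, 13, 12, 4, 7, 5, 14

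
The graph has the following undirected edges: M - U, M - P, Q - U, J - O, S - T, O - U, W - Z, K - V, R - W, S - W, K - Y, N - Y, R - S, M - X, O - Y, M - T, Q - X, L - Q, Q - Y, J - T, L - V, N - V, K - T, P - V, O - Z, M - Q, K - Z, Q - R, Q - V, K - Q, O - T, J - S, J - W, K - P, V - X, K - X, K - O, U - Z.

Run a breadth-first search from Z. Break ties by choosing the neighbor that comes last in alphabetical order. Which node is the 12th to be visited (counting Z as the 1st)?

Visit Z; enqueue W, U, O, K → queue [W, U, O, K]
Visit W; enqueue S, R, J → queue [U, O, K, S, R, J]
Visit U; enqueue Q, M → queue [O, K, S, R, J, Q, M]
Visit O; enqueue Y, T → queue [K, S, R, J, Q, M, Y, T]
Visit K; enqueue X, V, P → queue [S, R, J, Q, M, Y, T, X, V, P]
Visit S → queue [R, J, Q, M, Y, T, X, V, P]
Visit R → queue [J, Q, M, Y, T, X, V, P]
Visit J → queue [Q, M, Y, T, X, V, P]
Visit Q; enqueue L → queue [M, Y, T, X, V, P, L]
Visit M → queue [Y, T, X, V, P, L]
Visit Y; enqueue N → queue [T, X, V, P, L, N]
Visit T → queue [X, V, P, L, N]
Visit X → queue [V, P, L, N]
Visit V → queue [P, L, N]
Visit P → queue [L, N]
Visit L → queue [N]
Visit N → queue []

Visit order: Z, W, U, O, K, S, R, J, Q, M, Y, T, X, V, P, L, N

T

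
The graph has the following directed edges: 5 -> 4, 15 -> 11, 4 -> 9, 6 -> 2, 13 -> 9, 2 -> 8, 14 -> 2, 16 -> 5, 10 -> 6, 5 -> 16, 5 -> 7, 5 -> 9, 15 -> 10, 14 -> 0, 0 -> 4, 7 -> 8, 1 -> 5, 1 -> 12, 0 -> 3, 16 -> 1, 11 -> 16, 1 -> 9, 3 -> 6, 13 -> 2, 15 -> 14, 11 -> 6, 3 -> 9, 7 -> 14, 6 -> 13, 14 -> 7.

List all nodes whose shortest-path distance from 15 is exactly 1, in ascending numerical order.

Level 0: 15
Level 1: 10, 11, 14
Level 2: 0, 2, 6, 7, 16
Level 3: 1, 3, 4, 5, 8, 13
Level 4: 9, 12

10, 11, 14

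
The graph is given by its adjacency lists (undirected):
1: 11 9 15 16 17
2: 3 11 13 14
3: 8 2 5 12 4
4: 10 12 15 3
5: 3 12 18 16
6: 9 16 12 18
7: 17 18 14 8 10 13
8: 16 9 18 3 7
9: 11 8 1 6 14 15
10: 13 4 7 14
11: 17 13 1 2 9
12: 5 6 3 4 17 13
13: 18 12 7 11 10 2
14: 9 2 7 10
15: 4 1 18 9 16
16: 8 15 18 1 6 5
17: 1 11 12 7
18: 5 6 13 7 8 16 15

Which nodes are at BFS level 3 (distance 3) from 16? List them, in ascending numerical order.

Level 0: 16
Level 1: 1, 5, 6, 8, 15, 18
Level 2: 3, 4, 7, 9, 11, 12, 13, 17
Level 3: 2, 10, 14

2, 10, 14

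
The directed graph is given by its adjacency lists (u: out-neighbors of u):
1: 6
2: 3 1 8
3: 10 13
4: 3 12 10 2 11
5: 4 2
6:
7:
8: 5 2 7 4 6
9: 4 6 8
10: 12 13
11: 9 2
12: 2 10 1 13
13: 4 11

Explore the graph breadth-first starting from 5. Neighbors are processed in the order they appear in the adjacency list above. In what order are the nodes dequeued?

Visit 5; enqueue 4, 2 → queue [4, 2]
Visit 4; enqueue 3, 12, 10, 11 → queue [2, 3, 12, 10, 11]
Visit 2; enqueue 1, 8 → queue [3, 12, 10, 11, 1, 8]
Visit 3; enqueue 13 → queue [12, 10, 11, 1, 8, 13]
Visit 12 → queue [10, 11, 1, 8, 13]
Visit 10 → queue [11, 1, 8, 13]
Visit 11; enqueue 9 → queue [1, 8, 13, 9]
Visit 1; enqueue 6 → queue [8, 13, 9, 6]
Visit 8; enqueue 7 → queue [13, 9, 6, 7]
Visit 13 → queue [9, 6, 7]
Visit 9 → queue [6, 7]
Visit 6 → queue [7]
Visit 7 → queue []

5 -> 4 -> 2 -> 3 -> 12 -> 10 -> 11 -> 1 -> 8 -> 13 -> 9 -> 6 -> 7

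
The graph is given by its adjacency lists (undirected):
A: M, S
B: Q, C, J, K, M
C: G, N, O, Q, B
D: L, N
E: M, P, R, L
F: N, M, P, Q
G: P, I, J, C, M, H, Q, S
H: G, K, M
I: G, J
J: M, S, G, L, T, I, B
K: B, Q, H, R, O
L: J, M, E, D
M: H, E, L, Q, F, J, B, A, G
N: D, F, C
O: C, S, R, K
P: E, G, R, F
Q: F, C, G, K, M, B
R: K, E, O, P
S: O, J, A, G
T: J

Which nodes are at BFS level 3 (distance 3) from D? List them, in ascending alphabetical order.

A, B, G, H, I, O, P, Q, R, S, T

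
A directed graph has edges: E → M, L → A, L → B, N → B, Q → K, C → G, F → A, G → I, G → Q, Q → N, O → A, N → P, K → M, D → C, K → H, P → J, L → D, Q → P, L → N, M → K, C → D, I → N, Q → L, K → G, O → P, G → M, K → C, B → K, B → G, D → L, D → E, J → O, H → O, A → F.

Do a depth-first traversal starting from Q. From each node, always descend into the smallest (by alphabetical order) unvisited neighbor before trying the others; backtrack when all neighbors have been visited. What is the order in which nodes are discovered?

Visit Q
Q → K
K → C
C → D
D → E
E → M
D → L
L → A
A → F
L → B
B → G
G → I
I → N
N → P
P → J
J → O
K → H

Q, K, C, D, E, M, L, A, F, B, G, I, N, P, J, O, H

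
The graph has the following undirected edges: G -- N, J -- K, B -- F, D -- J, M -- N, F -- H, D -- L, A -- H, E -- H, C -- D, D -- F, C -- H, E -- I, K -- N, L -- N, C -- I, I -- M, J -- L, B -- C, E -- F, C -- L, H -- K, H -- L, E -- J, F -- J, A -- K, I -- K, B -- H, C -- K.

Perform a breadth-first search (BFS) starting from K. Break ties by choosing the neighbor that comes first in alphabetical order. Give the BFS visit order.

K -> A -> C -> H -> I -> J -> N -> B -> D -> L -> E -> F -> M -> G

Visit K; enqueue A, C, H, I, J, N → queue [A, C, H, I, J, N]
Visit A → queue [C, H, I, J, N]
Visit C; enqueue B, D, L → queue [H, I, J, N, B, D, L]
Visit H; enqueue E, F → queue [I, J, N, B, D, L, E, F]
Visit I; enqueue M → queue [J, N, B, D, L, E, F, M]
Visit J → queue [N, B, D, L, E, F, M]
Visit N; enqueue G → queue [B, D, L, E, F, M, G]
Visit B → queue [D, L, E, F, M, G]
Visit D → queue [L, E, F, M, G]
Visit L → queue [E, F, M, G]
Visit E → queue [F, M, G]
Visit F → queue [M, G]
Visit M → queue [G]
Visit G → queue []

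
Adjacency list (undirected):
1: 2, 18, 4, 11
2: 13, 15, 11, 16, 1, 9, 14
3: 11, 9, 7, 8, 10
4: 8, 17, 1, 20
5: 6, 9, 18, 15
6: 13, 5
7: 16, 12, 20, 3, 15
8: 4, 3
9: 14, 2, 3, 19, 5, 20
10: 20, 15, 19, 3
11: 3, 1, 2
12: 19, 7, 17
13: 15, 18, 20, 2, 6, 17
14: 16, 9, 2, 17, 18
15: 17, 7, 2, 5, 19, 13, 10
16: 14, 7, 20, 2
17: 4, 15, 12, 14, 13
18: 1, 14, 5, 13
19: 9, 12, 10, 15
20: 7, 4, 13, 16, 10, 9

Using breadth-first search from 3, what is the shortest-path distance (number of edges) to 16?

2

Level 0: 3
Level 1: 7, 8, 9, 10, 11
Level 2: 1, 2, 4, 5, 12, 14, 15, 16, 19, 20
Level 3: 6, 13, 17, 18
16 first appears at level 2.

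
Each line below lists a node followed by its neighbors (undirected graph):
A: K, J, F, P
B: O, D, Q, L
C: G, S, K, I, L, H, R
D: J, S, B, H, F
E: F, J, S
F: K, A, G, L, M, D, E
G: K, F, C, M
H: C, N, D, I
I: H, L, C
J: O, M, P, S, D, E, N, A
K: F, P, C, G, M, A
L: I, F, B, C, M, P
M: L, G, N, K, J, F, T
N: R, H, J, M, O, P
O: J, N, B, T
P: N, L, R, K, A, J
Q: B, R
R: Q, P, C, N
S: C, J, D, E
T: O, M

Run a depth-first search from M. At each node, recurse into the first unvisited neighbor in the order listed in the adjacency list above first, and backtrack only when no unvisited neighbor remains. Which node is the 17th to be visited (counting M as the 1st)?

S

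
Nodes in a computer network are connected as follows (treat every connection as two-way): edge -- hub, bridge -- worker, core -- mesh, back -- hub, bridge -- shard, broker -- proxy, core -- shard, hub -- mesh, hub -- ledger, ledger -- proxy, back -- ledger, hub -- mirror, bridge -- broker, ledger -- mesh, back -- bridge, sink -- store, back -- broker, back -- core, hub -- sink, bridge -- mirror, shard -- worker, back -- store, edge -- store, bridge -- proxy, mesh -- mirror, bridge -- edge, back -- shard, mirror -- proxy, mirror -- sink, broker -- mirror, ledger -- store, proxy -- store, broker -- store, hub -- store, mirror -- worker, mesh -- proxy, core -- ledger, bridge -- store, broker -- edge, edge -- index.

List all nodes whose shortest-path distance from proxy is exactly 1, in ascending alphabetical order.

bridge, broker, ledger, mesh, mirror, store

Level 0: proxy
Level 1: bridge, broker, ledger, mesh, mirror, store
Level 2: back, core, edge, hub, shard, sink, worker
Level 3: index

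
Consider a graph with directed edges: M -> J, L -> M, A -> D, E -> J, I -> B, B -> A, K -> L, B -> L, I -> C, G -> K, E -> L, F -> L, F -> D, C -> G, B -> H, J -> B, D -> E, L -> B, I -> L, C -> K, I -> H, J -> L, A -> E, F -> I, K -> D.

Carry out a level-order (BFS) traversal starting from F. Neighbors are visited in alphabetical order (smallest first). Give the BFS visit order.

F -> D -> I -> L -> E -> B -> C -> H -> M -> J -> A -> G -> K

Visit F; enqueue D, I, L → queue [D, I, L]
Visit D; enqueue E → queue [I, L, E]
Visit I; enqueue B, C, H → queue [L, E, B, C, H]
Visit L; enqueue M → queue [E, B, C, H, M]
Visit E; enqueue J → queue [B, C, H, M, J]
Visit B; enqueue A → queue [C, H, M, J, A]
Visit C; enqueue G, K → queue [H, M, J, A, G, K]
Visit H → queue [M, J, A, G, K]
Visit M → queue [J, A, G, K]
Visit J → queue [A, G, K]
Visit A → queue [G, K]
Visit G → queue [K]
Visit K → queue []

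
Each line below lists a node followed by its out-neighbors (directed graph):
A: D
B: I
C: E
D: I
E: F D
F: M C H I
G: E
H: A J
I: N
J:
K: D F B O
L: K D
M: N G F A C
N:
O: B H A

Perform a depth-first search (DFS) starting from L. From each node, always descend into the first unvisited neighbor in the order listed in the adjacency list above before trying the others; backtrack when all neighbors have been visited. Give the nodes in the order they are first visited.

L → K → D → I → N → F → M → G → E → A → C → H → J → B → O

Visit L
L → K
K → D
D → I
I → N
K → F
F → M
M → G
G → E
M → A
M → C
F → H
H → J
K → B
K → O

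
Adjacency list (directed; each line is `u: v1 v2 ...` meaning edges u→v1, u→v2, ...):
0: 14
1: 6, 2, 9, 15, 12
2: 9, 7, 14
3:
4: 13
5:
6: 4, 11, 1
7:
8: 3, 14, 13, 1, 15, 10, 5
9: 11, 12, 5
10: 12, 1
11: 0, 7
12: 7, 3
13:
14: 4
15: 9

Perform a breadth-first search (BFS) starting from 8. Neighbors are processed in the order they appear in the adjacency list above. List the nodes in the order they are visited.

Visit 8; enqueue 3, 14, 13, 1, 15, 10, 5 → queue [3, 14, 13, 1, 15, 10, 5]
Visit 3 → queue [14, 13, 1, 15, 10, 5]
Visit 14; enqueue 4 → queue [13, 1, 15, 10, 5, 4]
Visit 13 → queue [1, 15, 10, 5, 4]
Visit 1; enqueue 6, 2, 9, 12 → queue [15, 10, 5, 4, 6, 2, 9, 12]
Visit 15 → queue [10, 5, 4, 6, 2, 9, 12]
Visit 10 → queue [5, 4, 6, 2, 9, 12]
Visit 5 → queue [4, 6, 2, 9, 12]
Visit 4 → queue [6, 2, 9, 12]
Visit 6; enqueue 11 → queue [2, 9, 12, 11]
Visit 2; enqueue 7 → queue [9, 12, 11, 7]
Visit 9 → queue [12, 11, 7]
Visit 12 → queue [11, 7]
Visit 11; enqueue 0 → queue [7, 0]
Visit 7 → queue [0]
Visit 0 → queue []

8, 3, 14, 13, 1, 15, 10, 5, 4, 6, 2, 9, 12, 11, 7, 0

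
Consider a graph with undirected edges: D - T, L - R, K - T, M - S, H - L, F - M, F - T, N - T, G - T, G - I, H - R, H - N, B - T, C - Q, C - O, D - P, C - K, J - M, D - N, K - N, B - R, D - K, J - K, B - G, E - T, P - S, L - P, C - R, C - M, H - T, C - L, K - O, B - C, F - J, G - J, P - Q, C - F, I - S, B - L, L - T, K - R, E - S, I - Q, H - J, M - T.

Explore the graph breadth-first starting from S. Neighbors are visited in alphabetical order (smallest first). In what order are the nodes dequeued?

S -> E -> I -> M -> P -> T -> G -> Q -> C -> F -> J -> D -> L -> B -> H -> K -> N -> O -> R

Visit S; enqueue E, I, M, P → queue [E, I, M, P]
Visit E; enqueue T → queue [I, M, P, T]
Visit I; enqueue G, Q → queue [M, P, T, G, Q]
Visit M; enqueue C, F, J → queue [P, T, G, Q, C, F, J]
Visit P; enqueue D, L → queue [T, G, Q, C, F, J, D, L]
Visit T; enqueue B, H, K, N → queue [G, Q, C, F, J, D, L, B, H, K, N]
Visit G → queue [Q, C, F, J, D, L, B, H, K, N]
Visit Q → queue [C, F, J, D, L, B, H, K, N]
Visit C; enqueue O, R → queue [F, J, D, L, B, H, K, N, O, R]
Visit F → queue [J, D, L, B, H, K, N, O, R]
Visit J → queue [D, L, B, H, K, N, O, R]
Visit D → queue [L, B, H, K, N, O, R]
Visit L → queue [B, H, K, N, O, R]
Visit B → queue [H, K, N, O, R]
Visit H → queue [K, N, O, R]
Visit K → queue [N, O, R]
Visit N → queue [O, R]
Visit O → queue [R]
Visit R → queue []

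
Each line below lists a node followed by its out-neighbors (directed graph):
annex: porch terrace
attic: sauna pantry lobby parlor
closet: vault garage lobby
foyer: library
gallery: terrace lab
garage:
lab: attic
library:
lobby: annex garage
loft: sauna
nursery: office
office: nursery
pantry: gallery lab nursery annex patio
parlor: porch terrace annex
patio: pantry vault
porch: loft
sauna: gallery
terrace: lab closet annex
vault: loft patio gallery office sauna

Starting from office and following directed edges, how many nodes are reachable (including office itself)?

2

BFS from office visits: office, nursery
Reachable nodes: 2 of 19 total.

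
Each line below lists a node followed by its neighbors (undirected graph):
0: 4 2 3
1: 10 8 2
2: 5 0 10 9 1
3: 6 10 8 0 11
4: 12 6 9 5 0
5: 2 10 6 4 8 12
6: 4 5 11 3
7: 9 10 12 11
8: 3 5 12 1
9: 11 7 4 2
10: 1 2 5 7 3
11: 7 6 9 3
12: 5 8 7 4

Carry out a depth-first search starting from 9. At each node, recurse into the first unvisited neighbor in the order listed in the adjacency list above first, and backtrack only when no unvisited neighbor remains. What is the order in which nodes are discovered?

9 11 7 10 1 8 3 6 4 12 5 2 0

Visit 9
9 → 11
11 → 7
7 → 10
10 → 1
1 → 8
8 → 3
3 → 6
6 → 4
4 → 12
12 → 5
5 → 2
2 → 0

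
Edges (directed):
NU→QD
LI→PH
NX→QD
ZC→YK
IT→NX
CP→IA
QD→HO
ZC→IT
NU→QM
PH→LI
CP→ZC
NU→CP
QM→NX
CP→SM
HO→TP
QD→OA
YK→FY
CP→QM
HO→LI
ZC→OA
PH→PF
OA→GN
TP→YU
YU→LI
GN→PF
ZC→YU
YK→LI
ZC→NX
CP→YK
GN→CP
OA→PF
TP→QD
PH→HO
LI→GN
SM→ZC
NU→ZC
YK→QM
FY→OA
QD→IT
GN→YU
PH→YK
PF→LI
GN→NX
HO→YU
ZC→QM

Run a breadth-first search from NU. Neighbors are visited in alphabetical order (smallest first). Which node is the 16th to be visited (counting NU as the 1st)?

Visit NU; enqueue CP, QD, QM, ZC → queue [CP, QD, QM, ZC]
Visit CP; enqueue IA, SM, YK → queue [QD, QM, ZC, IA, SM, YK]
Visit QD; enqueue HO, IT, OA → queue [QM, ZC, IA, SM, YK, HO, IT, OA]
Visit QM; enqueue NX → queue [ZC, IA, SM, YK, HO, IT, OA, NX]
Visit ZC; enqueue YU → queue [IA, SM, YK, HO, IT, OA, NX, YU]
Visit IA → queue [SM, YK, HO, IT, OA, NX, YU]
Visit SM → queue [YK, HO, IT, OA, NX, YU]
Visit YK; enqueue FY, LI → queue [HO, IT, OA, NX, YU, FY, LI]
Visit HO; enqueue TP → queue [IT, OA, NX, YU, FY, LI, TP]
Visit IT → queue [OA, NX, YU, FY, LI, TP]
Visit OA; enqueue GN, PF → queue [NX, YU, FY, LI, TP, GN, PF]
Visit NX → queue [YU, FY, LI, TP, GN, PF]
Visit YU → queue [FY, LI, TP, GN, PF]
Visit FY → queue [LI, TP, GN, PF]
Visit LI; enqueue PH → queue [TP, GN, PF, PH]
Visit TP → queue [GN, PF, PH]
Visit GN → queue [PF, PH]
Visit PF → queue [PH]
Visit PH → queue []

Visit order: NU, CP, QD, QM, ZC, IA, SM, YK, HO, IT, OA, NX, YU, FY, LI, TP, GN, PF, PH

TP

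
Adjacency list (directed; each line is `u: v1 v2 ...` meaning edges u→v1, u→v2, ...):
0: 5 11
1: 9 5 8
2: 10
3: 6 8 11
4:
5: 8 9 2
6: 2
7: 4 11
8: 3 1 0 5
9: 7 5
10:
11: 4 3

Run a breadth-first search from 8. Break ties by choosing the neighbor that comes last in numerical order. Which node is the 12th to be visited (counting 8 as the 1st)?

4

Visit 8; enqueue 5, 3, 1, 0 → queue [5, 3, 1, 0]
Visit 5; enqueue 9, 2 → queue [3, 1, 0, 9, 2]
Visit 3; enqueue 11, 6 → queue [1, 0, 9, 2, 11, 6]
Visit 1 → queue [0, 9, 2, 11, 6]
Visit 0 → queue [9, 2, 11, 6]
Visit 9; enqueue 7 → queue [2, 11, 6, 7]
Visit 2; enqueue 10 → queue [11, 6, 7, 10]
Visit 11; enqueue 4 → queue [6, 7, 10, 4]
Visit 6 → queue [7, 10, 4]
Visit 7 → queue [10, 4]
Visit 10 → queue [4]
Visit 4 → queue []

Visit order: 8, 5, 3, 1, 0, 9, 2, 11, 6, 7, 10, 4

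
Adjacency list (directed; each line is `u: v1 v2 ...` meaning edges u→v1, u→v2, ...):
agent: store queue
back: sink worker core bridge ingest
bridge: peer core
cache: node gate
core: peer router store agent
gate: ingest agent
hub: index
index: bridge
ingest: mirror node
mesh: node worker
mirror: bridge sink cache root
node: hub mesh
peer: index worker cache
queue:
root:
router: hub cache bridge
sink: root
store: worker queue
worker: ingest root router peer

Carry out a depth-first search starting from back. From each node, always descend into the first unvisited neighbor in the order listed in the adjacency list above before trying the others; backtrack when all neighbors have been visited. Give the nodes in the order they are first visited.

Visit back
back → sink
sink → root
back → worker
worker → ingest
ingest → mirror
mirror → bridge
bridge → peer
peer → index
peer → cache
cache → node
node → hub
node → mesh
cache → gate
gate → agent
agent → store
store → queue
bridge → core
core → router

back, sink, root, worker, ingest, mirror, bridge, peer, index, cache, node, hub, mesh, gate, agent, store, queue, core, router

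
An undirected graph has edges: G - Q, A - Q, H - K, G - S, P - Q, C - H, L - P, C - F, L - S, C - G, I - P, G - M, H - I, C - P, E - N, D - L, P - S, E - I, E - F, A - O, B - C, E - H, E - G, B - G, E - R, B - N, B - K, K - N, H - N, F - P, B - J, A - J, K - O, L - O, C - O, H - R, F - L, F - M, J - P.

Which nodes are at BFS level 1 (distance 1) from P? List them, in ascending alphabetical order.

C, F, I, J, L, Q, S

Level 0: P
Level 1: C, F, I, J, L, Q, S
Level 2: A, B, D, E, G, H, M, O
Level 3: K, N, R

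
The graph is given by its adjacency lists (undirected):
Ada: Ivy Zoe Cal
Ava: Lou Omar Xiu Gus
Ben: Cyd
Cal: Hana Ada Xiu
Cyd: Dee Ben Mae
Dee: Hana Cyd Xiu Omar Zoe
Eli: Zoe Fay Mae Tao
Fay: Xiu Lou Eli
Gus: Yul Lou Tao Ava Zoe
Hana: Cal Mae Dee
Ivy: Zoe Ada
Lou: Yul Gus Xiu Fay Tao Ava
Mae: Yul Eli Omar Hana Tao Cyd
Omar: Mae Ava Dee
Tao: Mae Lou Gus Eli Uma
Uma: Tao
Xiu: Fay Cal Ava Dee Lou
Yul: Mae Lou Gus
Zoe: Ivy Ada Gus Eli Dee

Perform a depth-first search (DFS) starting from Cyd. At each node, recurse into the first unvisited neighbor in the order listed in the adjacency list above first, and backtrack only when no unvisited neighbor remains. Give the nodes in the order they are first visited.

Visit Cyd
Cyd → Dee
Dee → Hana
Hana → Cal
Cal → Ada
Ada → Ivy
Ivy → Zoe
Zoe → Gus
Gus → Yul
Yul → Mae
Mae → Eli
Eli → Fay
Fay → Xiu
Xiu → Ava
Ava → Lou
Lou → Tao
Tao → Uma
Ava → Omar
Cyd → Ben

Cyd, Dee, Hana, Cal, Ada, Ivy, Zoe, Gus, Yul, Mae, Eli, Fay, Xiu, Ava, Lou, Tao, Uma, Omar, Ben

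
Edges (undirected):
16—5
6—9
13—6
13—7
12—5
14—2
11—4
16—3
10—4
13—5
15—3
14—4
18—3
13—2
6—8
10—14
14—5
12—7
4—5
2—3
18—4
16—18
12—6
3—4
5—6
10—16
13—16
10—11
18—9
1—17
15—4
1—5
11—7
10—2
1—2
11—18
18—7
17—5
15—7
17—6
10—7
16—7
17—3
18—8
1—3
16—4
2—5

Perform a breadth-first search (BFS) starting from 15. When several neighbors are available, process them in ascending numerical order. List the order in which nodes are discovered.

Visit 15; enqueue 3, 4, 7 → queue [3, 4, 7]
Visit 3; enqueue 1, 2, 16, 17, 18 → queue [4, 7, 1, 2, 16, 17, 18]
Visit 4; enqueue 5, 10, 11, 14 → queue [7, 1, 2, 16, 17, 18, 5, 10, 11, 14]
Visit 7; enqueue 12, 13 → queue [1, 2, 16, 17, 18, 5, 10, 11, 14, 12, 13]
Visit 1 → queue [2, 16, 17, 18, 5, 10, 11, 14, 12, 13]
Visit 2 → queue [16, 17, 18, 5, 10, 11, 14, 12, 13]
Visit 16 → queue [17, 18, 5, 10, 11, 14, 12, 13]
Visit 17; enqueue 6 → queue [18, 5, 10, 11, 14, 12, 13, 6]
Visit 18; enqueue 8, 9 → queue [5, 10, 11, 14, 12, 13, 6, 8, 9]
Visit 5 → queue [10, 11, 14, 12, 13, 6, 8, 9]
Visit 10 → queue [11, 14, 12, 13, 6, 8, 9]
Visit 11 → queue [14, 12, 13, 6, 8, 9]
Visit 14 → queue [12, 13, 6, 8, 9]
Visit 12 → queue [13, 6, 8, 9]
Visit 13 → queue [6, 8, 9]
Visit 6 → queue [8, 9]
Visit 8 → queue [9]
Visit 9 → queue []

15, 3, 4, 7, 1, 2, 16, 17, 18, 5, 10, 11, 14, 12, 13, 6, 8, 9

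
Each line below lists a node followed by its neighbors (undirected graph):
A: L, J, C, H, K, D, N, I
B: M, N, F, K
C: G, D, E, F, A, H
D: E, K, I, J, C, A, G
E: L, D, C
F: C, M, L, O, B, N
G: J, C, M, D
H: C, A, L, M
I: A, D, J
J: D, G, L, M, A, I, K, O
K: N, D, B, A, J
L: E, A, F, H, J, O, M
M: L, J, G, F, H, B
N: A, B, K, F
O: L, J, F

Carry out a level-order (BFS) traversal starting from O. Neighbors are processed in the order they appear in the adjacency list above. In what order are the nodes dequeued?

Visit O; enqueue L, J, F → queue [L, J, F]
Visit L; enqueue E, A, H, M → queue [J, F, E, A, H, M]
Visit J; enqueue D, G, I, K → queue [F, E, A, H, M, D, G, I, K]
Visit F; enqueue C, B, N → queue [E, A, H, M, D, G, I, K, C, B, N]
Visit E → queue [A, H, M, D, G, I, K, C, B, N]
Visit A → queue [H, M, D, G, I, K, C, B, N]
Visit H → queue [M, D, G, I, K, C, B, N]
Visit M → queue [D, G, I, K, C, B, N]
Visit D → queue [G, I, K, C, B, N]
Visit G → queue [I, K, C, B, N]
Visit I → queue [K, C, B, N]
Visit K → queue [C, B, N]
Visit C → queue [B, N]
Visit B → queue [N]
Visit N → queue []

O → L → J → F → E → A → H → M → D → G → I → K → C → B → N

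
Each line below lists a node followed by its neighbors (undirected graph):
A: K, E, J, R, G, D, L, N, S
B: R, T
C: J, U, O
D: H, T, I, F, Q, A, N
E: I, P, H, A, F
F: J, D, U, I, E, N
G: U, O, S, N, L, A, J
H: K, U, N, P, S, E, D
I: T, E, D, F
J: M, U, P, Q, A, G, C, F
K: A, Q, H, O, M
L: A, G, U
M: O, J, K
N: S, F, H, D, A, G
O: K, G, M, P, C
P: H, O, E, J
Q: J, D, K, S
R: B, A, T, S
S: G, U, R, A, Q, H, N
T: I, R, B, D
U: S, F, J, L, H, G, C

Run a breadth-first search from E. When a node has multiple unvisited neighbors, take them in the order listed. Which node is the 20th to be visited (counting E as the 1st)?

M

Visit E; enqueue I, P, H, A, F → queue [I, P, H, A, F]
Visit I; enqueue T, D → queue [P, H, A, F, T, D]
Visit P; enqueue O, J → queue [H, A, F, T, D, O, J]
Visit H; enqueue K, U, N, S → queue [A, F, T, D, O, J, K, U, N, S]
Visit A; enqueue R, G, L → queue [F, T, D, O, J, K, U, N, S, R, G, L]
Visit F → queue [T, D, O, J, K, U, N, S, R, G, L]
Visit T; enqueue B → queue [D, O, J, K, U, N, S, R, G, L, B]
Visit D; enqueue Q → queue [O, J, K, U, N, S, R, G, L, B, Q]
Visit O; enqueue M, C → queue [J, K, U, N, S, R, G, L, B, Q, M, C]
Visit J → queue [K, U, N, S, R, G, L, B, Q, M, C]
Visit K → queue [U, N, S, R, G, L, B, Q, M, C]
Visit U → queue [N, S, R, G, L, B, Q, M, C]
Visit N → queue [S, R, G, L, B, Q, M, C]
Visit S → queue [R, G, L, B, Q, M, C]
Visit R → queue [G, L, B, Q, M, C]
Visit G → queue [L, B, Q, M, C]
Visit L → queue [B, Q, M, C]
Visit B → queue [Q, M, C]
Visit Q → queue [M, C]
Visit M → queue [C]
Visit C → queue []

Visit order: E, I, P, H, A, F, T, D, O, J, K, U, N, S, R, G, L, B, Q, M, C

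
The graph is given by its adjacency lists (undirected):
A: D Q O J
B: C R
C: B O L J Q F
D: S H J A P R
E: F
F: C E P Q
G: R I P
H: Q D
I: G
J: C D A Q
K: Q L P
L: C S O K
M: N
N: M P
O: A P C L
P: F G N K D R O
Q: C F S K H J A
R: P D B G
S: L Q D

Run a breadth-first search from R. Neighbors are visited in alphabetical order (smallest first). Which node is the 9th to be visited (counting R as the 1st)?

J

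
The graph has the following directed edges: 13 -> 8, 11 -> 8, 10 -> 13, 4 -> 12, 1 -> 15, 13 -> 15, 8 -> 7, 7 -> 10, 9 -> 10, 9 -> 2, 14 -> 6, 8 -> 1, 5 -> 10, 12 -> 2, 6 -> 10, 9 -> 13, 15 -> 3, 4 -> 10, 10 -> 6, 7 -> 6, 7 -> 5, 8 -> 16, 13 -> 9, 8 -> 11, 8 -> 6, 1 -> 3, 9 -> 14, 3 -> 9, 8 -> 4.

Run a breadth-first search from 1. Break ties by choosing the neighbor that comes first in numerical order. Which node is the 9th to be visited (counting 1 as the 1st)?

Visit 1; enqueue 3, 15 → queue [3, 15]
Visit 3; enqueue 9 → queue [15, 9]
Visit 15 → queue [9]
Visit 9; enqueue 2, 10, 13, 14 → queue [2, 10, 13, 14]
Visit 2 → queue [10, 13, 14]
Visit 10; enqueue 6 → queue [13, 14, 6]
Visit 13; enqueue 8 → queue [14, 6, 8]
Visit 14 → queue [6, 8]
Visit 6 → queue [8]
Visit 8; enqueue 4, 7, 11, 16 → queue [4, 7, 11, 16]
Visit 4; enqueue 12 → queue [7, 11, 16, 12]
Visit 7; enqueue 5 → queue [11, 16, 12, 5]
Visit 11 → queue [16, 12, 5]
Visit 16 → queue [12, 5]
Visit 12 → queue [5]
Visit 5 → queue []

Visit order: 1, 3, 15, 9, 2, 10, 13, 14, 6, 8, 4, 7, 11, 16, 12, 5

6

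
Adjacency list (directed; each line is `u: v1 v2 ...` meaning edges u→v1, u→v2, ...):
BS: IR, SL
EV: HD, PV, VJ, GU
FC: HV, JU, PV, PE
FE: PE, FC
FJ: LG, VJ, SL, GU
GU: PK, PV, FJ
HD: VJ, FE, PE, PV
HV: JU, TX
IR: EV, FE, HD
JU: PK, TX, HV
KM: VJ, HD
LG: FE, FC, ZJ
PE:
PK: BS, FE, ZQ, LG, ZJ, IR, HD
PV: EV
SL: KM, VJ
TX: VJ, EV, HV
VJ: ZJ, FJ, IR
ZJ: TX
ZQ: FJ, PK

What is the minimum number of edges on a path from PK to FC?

Level 0: PK
Level 1: BS, FE, HD, IR, LG, ZJ, ZQ
Level 2: EV, FC, FJ, PE, PV, SL, TX, VJ
Level 3: GU, HV, JU, KM
FC first appears at level 2.

2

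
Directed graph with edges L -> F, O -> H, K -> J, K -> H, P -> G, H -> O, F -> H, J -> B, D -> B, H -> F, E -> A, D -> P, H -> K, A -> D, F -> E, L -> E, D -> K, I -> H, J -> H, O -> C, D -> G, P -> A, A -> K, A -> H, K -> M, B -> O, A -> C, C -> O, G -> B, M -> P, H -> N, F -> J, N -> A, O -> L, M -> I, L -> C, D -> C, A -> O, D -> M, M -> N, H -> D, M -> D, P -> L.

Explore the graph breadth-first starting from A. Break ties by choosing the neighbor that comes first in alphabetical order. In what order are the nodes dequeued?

A, C, D, H, K, O, B, G, M, P, F, N, J, L, I, E

Visit A; enqueue C, D, H, K, O → queue [C, D, H, K, O]
Visit C → queue [D, H, K, O]
Visit D; enqueue B, G, M, P → queue [H, K, O, B, G, M, P]
Visit H; enqueue F, N → queue [K, O, B, G, M, P, F, N]
Visit K; enqueue J → queue [O, B, G, M, P, F, N, J]
Visit O; enqueue L → queue [B, G, M, P, F, N, J, L]
Visit B → queue [G, M, P, F, N, J, L]
Visit G → queue [M, P, F, N, J, L]
Visit M; enqueue I → queue [P, F, N, J, L, I]
Visit P → queue [F, N, J, L, I]
Visit F; enqueue E → queue [N, J, L, I, E]
Visit N → queue [J, L, I, E]
Visit J → queue [L, I, E]
Visit L → queue [I, E]
Visit I → queue [E]
Visit E → queue []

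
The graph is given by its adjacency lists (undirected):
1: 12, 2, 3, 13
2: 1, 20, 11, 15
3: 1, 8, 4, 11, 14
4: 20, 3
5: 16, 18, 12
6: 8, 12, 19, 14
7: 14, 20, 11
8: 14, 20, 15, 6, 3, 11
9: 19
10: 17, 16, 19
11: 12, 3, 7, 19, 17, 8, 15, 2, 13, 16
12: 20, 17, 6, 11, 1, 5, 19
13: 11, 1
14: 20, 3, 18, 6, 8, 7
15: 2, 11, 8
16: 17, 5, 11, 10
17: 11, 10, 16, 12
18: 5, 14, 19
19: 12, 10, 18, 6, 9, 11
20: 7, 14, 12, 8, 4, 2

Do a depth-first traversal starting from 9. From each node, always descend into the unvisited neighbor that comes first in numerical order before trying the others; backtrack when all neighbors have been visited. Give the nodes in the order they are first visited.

9 -> 19 -> 6 -> 8 -> 3 -> 1 -> 2 -> 11 -> 7 -> 14 -> 18 -> 5 -> 12 -> 17 -> 10 -> 16 -> 20 -> 4 -> 13 -> 15

Visit 9
9 → 19
19 → 6
6 → 8
8 → 3
3 → 1
1 → 2
2 → 11
11 → 7
7 → 14
14 → 18
18 → 5
5 → 12
12 → 17
17 → 10
10 → 16
12 → 20
20 → 4
11 → 13
11 → 15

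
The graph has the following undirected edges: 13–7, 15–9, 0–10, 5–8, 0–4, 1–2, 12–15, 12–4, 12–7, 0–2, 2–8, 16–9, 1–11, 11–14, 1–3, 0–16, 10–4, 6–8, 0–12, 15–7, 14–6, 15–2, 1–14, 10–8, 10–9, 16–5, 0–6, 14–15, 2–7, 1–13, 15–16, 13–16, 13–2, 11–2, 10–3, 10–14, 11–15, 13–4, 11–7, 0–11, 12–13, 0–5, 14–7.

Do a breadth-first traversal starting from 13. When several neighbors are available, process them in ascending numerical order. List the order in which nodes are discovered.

13 -> 1 -> 2 -> 4 -> 7 -> 12 -> 16 -> 3 -> 11 -> 14 -> 0 -> 8 -> 15 -> 10 -> 5 -> 9 -> 6

Visit 13; enqueue 1, 2, 4, 7, 12, 16 → queue [1, 2, 4, 7, 12, 16]
Visit 1; enqueue 3, 11, 14 → queue [2, 4, 7, 12, 16, 3, 11, 14]
Visit 2; enqueue 0, 8, 15 → queue [4, 7, 12, 16, 3, 11, 14, 0, 8, 15]
Visit 4; enqueue 10 → queue [7, 12, 16, 3, 11, 14, 0, 8, 15, 10]
Visit 7 → queue [12, 16, 3, 11, 14, 0, 8, 15, 10]
Visit 12 → queue [16, 3, 11, 14, 0, 8, 15, 10]
Visit 16; enqueue 5, 9 → queue [3, 11, 14, 0, 8, 15, 10, 5, 9]
Visit 3 → queue [11, 14, 0, 8, 15, 10, 5, 9]
Visit 11 → queue [14, 0, 8, 15, 10, 5, 9]
Visit 14; enqueue 6 → queue [0, 8, 15, 10, 5, 9, 6]
Visit 0 → queue [8, 15, 10, 5, 9, 6]
Visit 8 → queue [15, 10, 5, 9, 6]
Visit 15 → queue [10, 5, 9, 6]
Visit 10 → queue [5, 9, 6]
Visit 5 → queue [9, 6]
Visit 9 → queue [6]
Visit 6 → queue []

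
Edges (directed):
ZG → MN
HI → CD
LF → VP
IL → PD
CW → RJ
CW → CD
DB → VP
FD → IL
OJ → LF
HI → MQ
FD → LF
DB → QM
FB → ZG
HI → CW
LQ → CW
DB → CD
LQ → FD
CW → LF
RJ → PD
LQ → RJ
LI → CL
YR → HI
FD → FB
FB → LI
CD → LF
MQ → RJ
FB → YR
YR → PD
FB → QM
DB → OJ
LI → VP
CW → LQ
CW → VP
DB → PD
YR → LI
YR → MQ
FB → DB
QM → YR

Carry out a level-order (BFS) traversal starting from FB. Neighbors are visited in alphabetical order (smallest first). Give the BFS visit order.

FB, DB, LI, QM, YR, ZG, CD, OJ, PD, VP, CL, HI, MQ, MN, LF, CW, RJ, LQ, FD, IL

Visit FB; enqueue DB, LI, QM, YR, ZG → queue [DB, LI, QM, YR, ZG]
Visit DB; enqueue CD, OJ, PD, VP → queue [LI, QM, YR, ZG, CD, OJ, PD, VP]
Visit LI; enqueue CL → queue [QM, YR, ZG, CD, OJ, PD, VP, CL]
Visit QM → queue [YR, ZG, CD, OJ, PD, VP, CL]
Visit YR; enqueue HI, MQ → queue [ZG, CD, OJ, PD, VP, CL, HI, MQ]
Visit ZG; enqueue MN → queue [CD, OJ, PD, VP, CL, HI, MQ, MN]
Visit CD; enqueue LF → queue [OJ, PD, VP, CL, HI, MQ, MN, LF]
Visit OJ → queue [PD, VP, CL, HI, MQ, MN, LF]
Visit PD → queue [VP, CL, HI, MQ, MN, LF]
Visit VP → queue [CL, HI, MQ, MN, LF]
Visit CL → queue [HI, MQ, MN, LF]
Visit HI; enqueue CW → queue [MQ, MN, LF, CW]
Visit MQ; enqueue RJ → queue [MN, LF, CW, RJ]
Visit MN → queue [LF, CW, RJ]
Visit LF → queue [CW, RJ]
Visit CW; enqueue LQ → queue [RJ, LQ]
Visit RJ → queue [LQ]
Visit LQ; enqueue FD → queue [FD]
Visit FD; enqueue IL → queue [IL]
Visit IL → queue []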